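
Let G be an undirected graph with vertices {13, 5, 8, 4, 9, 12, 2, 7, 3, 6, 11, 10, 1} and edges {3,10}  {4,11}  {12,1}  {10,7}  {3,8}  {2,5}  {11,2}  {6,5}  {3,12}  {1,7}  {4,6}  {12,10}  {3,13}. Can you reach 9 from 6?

No

The component containing 6 is {2, 4, 5, 6, 11}, and 9 is not in it.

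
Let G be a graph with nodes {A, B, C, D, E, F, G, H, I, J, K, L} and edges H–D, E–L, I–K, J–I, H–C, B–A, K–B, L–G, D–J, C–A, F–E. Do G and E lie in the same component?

From G we can reach E, F, G, L, which includes E.

Yes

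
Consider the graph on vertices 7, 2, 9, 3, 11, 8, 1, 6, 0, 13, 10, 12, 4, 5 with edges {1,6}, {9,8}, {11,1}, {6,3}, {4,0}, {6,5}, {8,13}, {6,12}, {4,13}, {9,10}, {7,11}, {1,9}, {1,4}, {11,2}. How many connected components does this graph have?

Starting from 0 we can reach 0, 1, 2, 3, 4, 5, 6, 7, 8, 9, 10, 11, 12, 13. That is one component of size 14.
Total: 1 component.

1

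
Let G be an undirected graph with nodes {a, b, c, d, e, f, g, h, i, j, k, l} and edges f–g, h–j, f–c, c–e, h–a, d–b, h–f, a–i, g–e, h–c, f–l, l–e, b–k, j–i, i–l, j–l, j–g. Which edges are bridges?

The edges on the cycle h-f-c-e-g-j-h are not bridges since each lies on that cycle.
But removing b–k disconnects b from k; removing d–b disconnects d from b — these are bridges.

b-d, b-k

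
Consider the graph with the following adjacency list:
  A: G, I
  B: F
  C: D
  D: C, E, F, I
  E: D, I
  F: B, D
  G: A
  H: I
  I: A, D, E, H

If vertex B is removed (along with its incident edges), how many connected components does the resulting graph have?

With B gone, the remaining components are: {A, C, D, E, F, G, H, I}.
That is 1 component.

1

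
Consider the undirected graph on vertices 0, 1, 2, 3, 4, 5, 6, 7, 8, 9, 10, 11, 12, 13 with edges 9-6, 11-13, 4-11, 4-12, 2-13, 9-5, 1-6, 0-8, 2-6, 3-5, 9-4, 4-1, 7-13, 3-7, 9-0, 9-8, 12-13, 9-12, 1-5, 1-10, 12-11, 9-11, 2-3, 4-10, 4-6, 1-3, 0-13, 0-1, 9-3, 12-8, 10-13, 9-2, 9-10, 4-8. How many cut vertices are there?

Removing 7, for instance, still leaves 1 component. No single vertex removal increases the component count — the graph has no articulation points.

0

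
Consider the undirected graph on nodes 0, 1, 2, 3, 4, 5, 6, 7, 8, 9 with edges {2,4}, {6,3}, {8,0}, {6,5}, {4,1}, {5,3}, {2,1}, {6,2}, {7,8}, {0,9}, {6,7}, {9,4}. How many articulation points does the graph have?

1

Removing 6 increases the component count from 1 to 2, so 6 is a cut vertex.
By contrast removing 7 leaves 1 component; it is not a cut vertex. No other vertex is a cut vertex either.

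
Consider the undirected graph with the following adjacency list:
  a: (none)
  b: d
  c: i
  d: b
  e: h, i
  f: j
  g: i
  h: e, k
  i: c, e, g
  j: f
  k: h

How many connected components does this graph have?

a is isolated — a component by itself.
Starting from f we can reach f, j. That is one component of size 2.
Starting from b we can reach b, d. That is one component of size 2.
Starting from c we can reach c, e, g, h, i, k. That is one component of size 6.
Total: 4 components.

4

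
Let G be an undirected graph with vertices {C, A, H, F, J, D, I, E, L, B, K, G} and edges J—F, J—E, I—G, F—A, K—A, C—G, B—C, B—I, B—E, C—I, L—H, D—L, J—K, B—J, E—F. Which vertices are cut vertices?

B, L

Removing B increases the component count from 2 to 3, so B is a cut vertex.
Removing L increases the component count from 2 to 3, so L is a cut vertex.
By contrast removing G leaves 2 components; it is not a cut vertex. No other vertex is a cut vertex either.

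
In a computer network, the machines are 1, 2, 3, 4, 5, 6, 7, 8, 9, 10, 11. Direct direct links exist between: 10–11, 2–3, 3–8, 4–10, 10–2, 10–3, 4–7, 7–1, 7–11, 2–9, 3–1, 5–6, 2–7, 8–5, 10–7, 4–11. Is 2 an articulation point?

Yes

Deleting 2 raises the number of components from 1 to 2, so 2 is a cut vertex.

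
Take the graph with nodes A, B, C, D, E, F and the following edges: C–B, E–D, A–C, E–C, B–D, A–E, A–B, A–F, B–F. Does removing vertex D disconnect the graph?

No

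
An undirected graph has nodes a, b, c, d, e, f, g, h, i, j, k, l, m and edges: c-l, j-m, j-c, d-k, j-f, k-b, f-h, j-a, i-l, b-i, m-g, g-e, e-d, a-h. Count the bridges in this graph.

0

The edges on the cycle j-a-h-f-j are not bridges since each lies on that cycle.
Every edge lies on some cycle, so there are no bridges.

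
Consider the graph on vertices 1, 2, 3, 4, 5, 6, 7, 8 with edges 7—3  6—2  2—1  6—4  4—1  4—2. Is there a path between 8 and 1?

The component containing 8 is {8}, and 1 is not in it.

No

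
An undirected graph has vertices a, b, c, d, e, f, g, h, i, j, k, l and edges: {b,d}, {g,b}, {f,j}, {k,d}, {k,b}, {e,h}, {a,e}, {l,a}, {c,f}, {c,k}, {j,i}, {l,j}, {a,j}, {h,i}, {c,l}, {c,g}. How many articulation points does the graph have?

Removing c increases the component count from 1 to 2, so c is a cut vertex.
By contrast removing d leaves 1 component; it is not a cut vertex. No other vertex is a cut vertex either.

1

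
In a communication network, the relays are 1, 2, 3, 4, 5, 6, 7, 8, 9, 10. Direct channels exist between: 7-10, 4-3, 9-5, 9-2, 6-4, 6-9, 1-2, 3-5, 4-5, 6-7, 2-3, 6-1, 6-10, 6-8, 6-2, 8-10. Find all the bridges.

The edges on the cycle 4-3-5-4 are not bridges since each lies on that cycle.
Every edge lies on some cycle, so there are no bridges.

none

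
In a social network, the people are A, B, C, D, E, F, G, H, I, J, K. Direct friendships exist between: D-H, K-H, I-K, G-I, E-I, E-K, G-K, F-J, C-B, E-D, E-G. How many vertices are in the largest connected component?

A is isolated — a component by itself.
Starting from F we can reach F, J. That is one component of size 2.
Starting from B we can reach B, C. That is one component of size 2.
Starting from D we can reach D, E, G, H, I, K. That is one component of size 6.
The largest has 6 vertices.

6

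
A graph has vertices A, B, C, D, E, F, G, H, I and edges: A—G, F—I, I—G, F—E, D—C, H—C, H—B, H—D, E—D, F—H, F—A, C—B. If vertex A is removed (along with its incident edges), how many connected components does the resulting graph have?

With A gone, the remaining components are: {B, C, D, E, F, G, H, I}.
That is 1 component.

1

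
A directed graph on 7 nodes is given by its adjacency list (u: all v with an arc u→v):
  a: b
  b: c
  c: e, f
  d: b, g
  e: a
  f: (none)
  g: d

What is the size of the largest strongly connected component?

4

{a, b, c, e} are all mutually reachable — one SCC of size 4.
{d, g} are all mutually reachable — one SCC of size 2.
{f} is an SCC by itself.
The largest has 4 vertices.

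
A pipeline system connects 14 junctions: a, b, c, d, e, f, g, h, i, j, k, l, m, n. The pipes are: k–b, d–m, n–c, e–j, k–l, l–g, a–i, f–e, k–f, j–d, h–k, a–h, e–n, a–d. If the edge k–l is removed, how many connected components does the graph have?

Before removal there is 1 component.
k–l is a bridge — removing it separates k's side from l's side.
After removal: 2 components.

2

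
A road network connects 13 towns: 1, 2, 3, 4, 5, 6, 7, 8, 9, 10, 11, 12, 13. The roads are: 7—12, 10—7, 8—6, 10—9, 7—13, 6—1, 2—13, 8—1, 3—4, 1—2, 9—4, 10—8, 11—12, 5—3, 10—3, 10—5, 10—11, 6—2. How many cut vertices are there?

Removing 10 increases the component count from 1 to 2, so 10 is a cut vertex.
By contrast removing 13 leaves 1 component; it is not a cut vertex. No other vertex is a cut vertex either.

1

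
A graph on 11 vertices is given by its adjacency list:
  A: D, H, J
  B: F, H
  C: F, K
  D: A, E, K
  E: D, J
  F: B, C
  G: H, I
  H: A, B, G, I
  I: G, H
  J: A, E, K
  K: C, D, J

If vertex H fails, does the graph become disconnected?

Deleting H raises the number of components from 1 to 2, so H is a cut vertex.

Yes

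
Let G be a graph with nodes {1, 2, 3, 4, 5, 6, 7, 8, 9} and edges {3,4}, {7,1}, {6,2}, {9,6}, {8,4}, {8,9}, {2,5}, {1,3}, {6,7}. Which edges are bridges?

2-5, 2-6

The edges on the cycle 8-9-6-7-1-3-4-8 are not bridges since each lies on that cycle.
But removing 6—2 disconnects 6 from 2; removing 5—2 disconnects 5 from 2 — these are bridges.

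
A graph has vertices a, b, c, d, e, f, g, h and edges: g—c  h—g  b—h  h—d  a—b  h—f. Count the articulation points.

3

Removing b increases the component count from 2 to 3, so b is a cut vertex.
Removing g increases the component count from 2 to 3, so g is a cut vertex.
Removing h increases the component count from 2 to 5, so h is a cut vertex.
By contrast removing f leaves 2 components; it is not a cut vertex. No other vertex is a cut vertex either.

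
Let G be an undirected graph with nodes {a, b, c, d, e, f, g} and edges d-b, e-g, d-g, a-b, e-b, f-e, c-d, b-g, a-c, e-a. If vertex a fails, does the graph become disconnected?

Deleting a leaves 1 component (was 1) (its neighbors b, c, e remain connected to each other), so a is not a cut vertex.

No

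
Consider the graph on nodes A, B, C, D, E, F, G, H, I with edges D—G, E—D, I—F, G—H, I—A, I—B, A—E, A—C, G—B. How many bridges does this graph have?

The edges on the cycle I-A-E-D-G-B-I are not bridges since each lies on that cycle.
But removing G—H disconnects G from H; removing A—C disconnects A from C; removing I—F disconnects I from F — these are bridges.
That makes 3 bridges.

3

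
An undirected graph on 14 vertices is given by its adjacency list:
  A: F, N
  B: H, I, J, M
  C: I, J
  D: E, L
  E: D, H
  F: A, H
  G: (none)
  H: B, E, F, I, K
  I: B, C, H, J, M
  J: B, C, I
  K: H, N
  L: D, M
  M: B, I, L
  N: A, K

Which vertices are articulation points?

H

Removing H increases the component count from 2 to 3, so H is a cut vertex.
By contrast removing E leaves 2 components; it is not a cut vertex. No other vertex is a cut vertex either.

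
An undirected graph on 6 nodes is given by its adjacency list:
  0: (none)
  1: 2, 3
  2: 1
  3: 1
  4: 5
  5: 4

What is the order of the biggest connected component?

0 is isolated — a component by itself.
Starting from 4 we can reach 4, 5. That is one component of size 2.
Starting from 1 we can reach 1, 2, 3. That is one component of size 3.
The largest has 3 vertices.

3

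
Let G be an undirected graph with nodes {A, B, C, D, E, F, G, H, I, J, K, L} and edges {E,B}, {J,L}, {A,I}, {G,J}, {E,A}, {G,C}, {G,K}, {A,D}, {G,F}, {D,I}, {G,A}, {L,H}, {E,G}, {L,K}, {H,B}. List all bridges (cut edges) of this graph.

C-G, F-G

The edges on the cycle E-G-J-L-H-B-E are not bridges since each lies on that cycle.
But removing G-C disconnects G from C; removing G-F disconnects G from F — these are bridges.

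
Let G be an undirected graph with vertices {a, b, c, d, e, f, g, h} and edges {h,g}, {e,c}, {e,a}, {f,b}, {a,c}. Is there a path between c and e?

Yes

From c we can reach a, c, e, which includes e.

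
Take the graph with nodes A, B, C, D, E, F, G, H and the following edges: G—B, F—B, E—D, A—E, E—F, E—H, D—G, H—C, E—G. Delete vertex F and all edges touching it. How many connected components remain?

With F gone, the remaining components are: {A, B, C, D, E, G, H}.
That is 1 component.

1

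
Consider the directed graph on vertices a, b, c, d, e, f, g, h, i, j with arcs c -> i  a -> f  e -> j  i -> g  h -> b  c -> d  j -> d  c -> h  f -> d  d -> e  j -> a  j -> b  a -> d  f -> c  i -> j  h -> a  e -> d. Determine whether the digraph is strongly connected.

There is no directed path from b to f, so the graph is not strongly connected.

No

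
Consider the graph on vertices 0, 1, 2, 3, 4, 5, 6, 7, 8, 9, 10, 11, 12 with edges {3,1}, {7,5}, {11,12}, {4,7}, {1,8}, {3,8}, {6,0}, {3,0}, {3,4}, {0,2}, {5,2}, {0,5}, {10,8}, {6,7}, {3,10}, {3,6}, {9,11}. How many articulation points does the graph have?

Removing 3 increases the component count from 2 to 3, so 3 is a cut vertex.
Removing 11 increases the component count from 2 to 3, so 11 is a cut vertex.
By contrast removing 6 leaves 2 components; it is not a cut vertex. No other vertex is a cut vertex either.

2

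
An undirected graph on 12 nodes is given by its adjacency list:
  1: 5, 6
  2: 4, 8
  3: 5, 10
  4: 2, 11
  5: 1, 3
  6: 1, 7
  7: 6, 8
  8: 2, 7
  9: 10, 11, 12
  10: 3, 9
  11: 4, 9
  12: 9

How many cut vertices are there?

Removing 9 increases the component count from 1 to 2, so 9 is a cut vertex.
By contrast removing 8 leaves 1 component; it is not a cut vertex. No other vertex is a cut vertex either.

1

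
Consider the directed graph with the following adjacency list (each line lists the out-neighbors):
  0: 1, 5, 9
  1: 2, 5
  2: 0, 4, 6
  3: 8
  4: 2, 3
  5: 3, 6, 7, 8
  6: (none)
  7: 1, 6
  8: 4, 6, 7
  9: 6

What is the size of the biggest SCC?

8

{0, 1, 2, 3, 4, 5, 7, 8} are all mutually reachable — one SCC of size 8.
{9} is an SCC by itself.
{6} is an SCC by itself.
The largest has 8 vertices.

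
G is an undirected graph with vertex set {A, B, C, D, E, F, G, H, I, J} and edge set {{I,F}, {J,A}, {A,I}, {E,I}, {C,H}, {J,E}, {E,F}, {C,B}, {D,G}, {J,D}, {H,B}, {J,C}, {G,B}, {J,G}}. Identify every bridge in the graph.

The edges on the cycle J-A-I-F-E-J are not bridges since each lies on that cycle.
Every edge lies on some cycle, so there are no bridges.

none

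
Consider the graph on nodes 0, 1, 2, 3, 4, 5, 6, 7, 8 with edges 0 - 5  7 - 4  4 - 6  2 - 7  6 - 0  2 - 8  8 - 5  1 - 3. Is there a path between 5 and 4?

Yes

From 5 we can reach 0, 2, 4, 5, 6, 7, 8, which includes 4.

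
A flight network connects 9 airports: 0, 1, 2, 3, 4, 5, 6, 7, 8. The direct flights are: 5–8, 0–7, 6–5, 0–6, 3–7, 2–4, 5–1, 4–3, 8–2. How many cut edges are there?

1

The edges on the cycle 0-6-5-8-2-4-3-7-0 are not bridges since each lies on that cycle.
But removing 1–5 disconnects 1 from 5 — this is a bridge.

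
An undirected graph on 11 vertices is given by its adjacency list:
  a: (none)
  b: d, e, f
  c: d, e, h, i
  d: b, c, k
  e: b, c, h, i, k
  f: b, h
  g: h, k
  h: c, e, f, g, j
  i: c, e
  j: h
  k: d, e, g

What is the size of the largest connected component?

a is isolated — a component by itself.
Starting from b we can reach b, c, d, e, f, g, h, i, j, k. That is one component of size 10.
The largest has 10 vertices.

10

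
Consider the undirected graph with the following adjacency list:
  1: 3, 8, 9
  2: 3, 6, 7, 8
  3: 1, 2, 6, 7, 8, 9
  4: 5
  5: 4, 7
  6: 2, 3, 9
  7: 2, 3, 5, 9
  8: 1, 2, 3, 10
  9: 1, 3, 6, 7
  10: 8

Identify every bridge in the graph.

10-8, 4-5, 5-7

The edges on the cycle 3-8-1-3 are not bridges since each lies on that cycle.
But removing 5-4 disconnects 5 from 4; removing 7-5 disconnects 7 from 5; removing 8-10 disconnects 8 from 10 — these are bridges.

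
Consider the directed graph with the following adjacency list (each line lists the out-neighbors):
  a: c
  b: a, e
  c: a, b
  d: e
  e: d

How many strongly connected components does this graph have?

{a, b, c} are all mutually reachable — one SCC of size 3.
{d, e} are all mutually reachable — one SCC of size 2.
That gives 2 strongly connected components.

2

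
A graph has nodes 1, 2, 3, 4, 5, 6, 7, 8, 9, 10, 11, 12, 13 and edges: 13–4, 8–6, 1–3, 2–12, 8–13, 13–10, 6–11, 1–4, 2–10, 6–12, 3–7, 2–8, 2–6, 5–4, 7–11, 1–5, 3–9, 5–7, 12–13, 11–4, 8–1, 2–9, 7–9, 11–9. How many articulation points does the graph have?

Removing 12, for instance, still leaves 1 component. No single vertex removal increases the component count — the graph has no articulation points.

0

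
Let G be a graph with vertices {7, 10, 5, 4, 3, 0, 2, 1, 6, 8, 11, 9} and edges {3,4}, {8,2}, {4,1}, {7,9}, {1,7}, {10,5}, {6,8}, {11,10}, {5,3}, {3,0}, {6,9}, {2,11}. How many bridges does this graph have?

The edges on the cycle 6-8-2-11-10-5-3-4-1-7-9-6 are not bridges since each lies on that cycle.
But removing 0—3 disconnects 0 from 3 — this is a bridge.

1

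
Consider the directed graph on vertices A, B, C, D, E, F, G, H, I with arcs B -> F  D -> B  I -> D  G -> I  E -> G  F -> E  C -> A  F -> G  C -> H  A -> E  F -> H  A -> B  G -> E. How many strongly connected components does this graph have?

4

{B, D, E, F, G, I} are all mutually reachable — one SCC of size 6.
{H} is an SCC by itself.
{C} is an SCC by itself.
{A} is an SCC by itself.
That gives 4 strongly connected components.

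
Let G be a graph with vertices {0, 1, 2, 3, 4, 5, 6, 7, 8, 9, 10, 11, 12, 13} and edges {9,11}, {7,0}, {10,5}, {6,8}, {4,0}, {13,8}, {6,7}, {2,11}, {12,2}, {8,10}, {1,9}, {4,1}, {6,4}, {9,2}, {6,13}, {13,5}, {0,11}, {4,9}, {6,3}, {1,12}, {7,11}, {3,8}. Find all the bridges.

The edges on the cycle 6-3-8-6 are not bridges since each lies on that cycle.
Every edge lies on some cycle, so there are no bridges.

none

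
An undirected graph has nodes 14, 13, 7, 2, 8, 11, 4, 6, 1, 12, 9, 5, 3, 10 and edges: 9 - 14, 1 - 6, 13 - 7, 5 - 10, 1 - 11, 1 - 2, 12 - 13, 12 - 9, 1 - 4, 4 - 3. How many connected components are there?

4

8 is isolated — a component by itself.
Starting from 5 we can reach 5, 10. That is one component of size 2.
Starting from 7 we can reach 7, 9, 12, 13, 14. That is one component of size 5.
Starting from 1 we can reach 1, 2, 3, 4, 6, 11. That is one component of size 6.
Total: 4 components.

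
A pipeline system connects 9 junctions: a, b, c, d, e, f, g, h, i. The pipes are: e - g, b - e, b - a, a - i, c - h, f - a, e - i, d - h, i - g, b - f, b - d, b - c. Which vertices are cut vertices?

b

Removing b increases the component count from 1 to 2, so b is a cut vertex.
By contrast removing c leaves 1 component; it is not a cut vertex. No other vertex is a cut vertex either.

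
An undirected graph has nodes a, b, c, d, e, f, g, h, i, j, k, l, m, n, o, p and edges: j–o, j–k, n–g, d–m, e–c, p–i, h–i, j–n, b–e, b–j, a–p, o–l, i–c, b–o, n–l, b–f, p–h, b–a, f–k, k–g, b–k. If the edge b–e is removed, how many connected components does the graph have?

b and e are still connected via b-a-p-i-c-e, so the component count stays at 2.

2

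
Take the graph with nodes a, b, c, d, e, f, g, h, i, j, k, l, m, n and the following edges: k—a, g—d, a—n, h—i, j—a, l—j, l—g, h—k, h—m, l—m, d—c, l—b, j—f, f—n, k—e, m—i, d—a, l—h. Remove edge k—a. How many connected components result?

1

k and a are still connected via k-h-l-j-a, so the component count stays at 1.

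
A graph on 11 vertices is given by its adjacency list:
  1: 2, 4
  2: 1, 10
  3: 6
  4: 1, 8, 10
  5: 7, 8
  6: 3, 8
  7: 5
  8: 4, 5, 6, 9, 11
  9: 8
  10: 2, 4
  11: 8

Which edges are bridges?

The edges on the cycle 4-1-2-10-4 are not bridges since each lies on that cycle.
But removing 8-11 disconnects 8 from 11; removing 6-8 disconnects 6 from 8; removing 8-4 disconnects 8 from 4; removing 5-7 disconnects 5 from 7 — these are bridges.
In total 7 edges are bridges.

11-8, 3-6, 4-8, 5-7, 5-8, 6-8, 8-9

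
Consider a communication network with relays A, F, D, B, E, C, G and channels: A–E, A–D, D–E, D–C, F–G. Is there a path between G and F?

From G we can reach F, G, which includes F.

Yes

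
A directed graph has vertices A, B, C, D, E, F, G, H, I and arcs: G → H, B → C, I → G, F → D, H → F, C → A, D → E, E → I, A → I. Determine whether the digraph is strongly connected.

No

There is no directed path from E to A, so the graph is not strongly connected.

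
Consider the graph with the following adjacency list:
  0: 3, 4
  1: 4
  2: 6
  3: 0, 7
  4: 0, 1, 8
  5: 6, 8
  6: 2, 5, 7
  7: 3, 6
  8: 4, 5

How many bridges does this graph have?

The edges on the cycle 8-4-0-3-7-6-5-8 are not bridges since each lies on that cycle.
But removing 2-6 disconnects 2 from 6; removing 4-1 disconnects 4 from 1 — these are bridges.
That makes 2 bridges.

2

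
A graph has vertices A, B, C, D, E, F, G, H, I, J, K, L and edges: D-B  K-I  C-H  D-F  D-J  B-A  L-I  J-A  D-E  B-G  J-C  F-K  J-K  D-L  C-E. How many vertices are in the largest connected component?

Starting from A we can reach A, B, C, D, E, F, G, H, I, J, K, L. That is one component of size 12.
The largest has 12 vertices.

12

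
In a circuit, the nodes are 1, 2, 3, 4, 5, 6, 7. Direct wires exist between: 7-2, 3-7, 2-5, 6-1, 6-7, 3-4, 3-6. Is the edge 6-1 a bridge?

Removing 6-1 leaves no path between 6 and 1: the component count goes from 1 to 2. So it is a bridge.

Yes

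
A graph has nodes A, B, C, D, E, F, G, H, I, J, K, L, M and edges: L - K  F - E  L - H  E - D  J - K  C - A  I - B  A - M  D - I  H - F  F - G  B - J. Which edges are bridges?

A-C, A-M, F-G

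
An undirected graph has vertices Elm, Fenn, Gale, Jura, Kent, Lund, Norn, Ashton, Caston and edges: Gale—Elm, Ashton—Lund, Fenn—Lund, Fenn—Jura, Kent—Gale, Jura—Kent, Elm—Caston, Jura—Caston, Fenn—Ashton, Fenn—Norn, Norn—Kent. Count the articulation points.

Removing Fenn increases the component count from 1 to 2, so Fenn is a cut vertex.
By contrast removing Lund leaves 1 component; it is not a cut vertex. No other vertex is a cut vertex either.

1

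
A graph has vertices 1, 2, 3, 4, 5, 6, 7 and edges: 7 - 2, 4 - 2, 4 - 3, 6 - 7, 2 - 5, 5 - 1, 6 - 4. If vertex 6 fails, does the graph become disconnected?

Deleting 6 leaves 1 component (was 1) (its neighbors 4, 7 remain connected to each other), so 6 is not a cut vertex.

No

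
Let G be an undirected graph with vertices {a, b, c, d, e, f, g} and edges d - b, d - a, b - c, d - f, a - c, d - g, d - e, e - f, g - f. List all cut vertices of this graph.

d

Removing d increases the component count from 1 to 2, so d is a cut vertex.
By contrast removing c leaves 1 component; it is not a cut vertex. No other vertex is a cut vertex either.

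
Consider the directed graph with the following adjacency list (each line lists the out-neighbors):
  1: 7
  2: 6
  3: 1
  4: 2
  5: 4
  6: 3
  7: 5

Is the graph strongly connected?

Yes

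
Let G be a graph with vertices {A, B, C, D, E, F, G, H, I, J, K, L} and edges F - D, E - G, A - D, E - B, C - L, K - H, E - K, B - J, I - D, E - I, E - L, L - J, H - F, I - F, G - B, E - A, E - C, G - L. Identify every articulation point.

Removing E increases the component count from 1 to 2, so E is a cut vertex.
By contrast removing C leaves 1 component; it is not a cut vertex. No other vertex is a cut vertex either.

E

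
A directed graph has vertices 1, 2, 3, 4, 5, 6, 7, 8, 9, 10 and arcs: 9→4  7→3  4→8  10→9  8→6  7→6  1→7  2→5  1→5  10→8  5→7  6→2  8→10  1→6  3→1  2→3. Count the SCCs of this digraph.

{1, 2, 3, 5, 6, 7} are all mutually reachable — one SCC of size 6.
{4, 8, 9, 10} are all mutually reachable — one SCC of size 4.
That gives 2 strongly connected components.

2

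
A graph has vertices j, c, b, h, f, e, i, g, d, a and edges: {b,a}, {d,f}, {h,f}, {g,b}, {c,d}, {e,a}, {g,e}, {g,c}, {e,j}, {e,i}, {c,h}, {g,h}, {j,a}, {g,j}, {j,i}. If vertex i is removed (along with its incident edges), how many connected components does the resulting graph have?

1

With i gone, the remaining components are: {a, b, c, d, e, f, g, h, j}.
That is 1 component.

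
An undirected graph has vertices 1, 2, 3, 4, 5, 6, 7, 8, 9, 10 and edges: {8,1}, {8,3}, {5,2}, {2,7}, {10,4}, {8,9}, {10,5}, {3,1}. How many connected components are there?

3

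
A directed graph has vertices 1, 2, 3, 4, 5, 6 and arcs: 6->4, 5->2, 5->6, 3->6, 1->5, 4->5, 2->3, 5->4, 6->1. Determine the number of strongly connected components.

{1, 2, 3, 4, 5, 6} are all mutually reachable — one SCC of size 6.
That gives 1 strongly connected component.

1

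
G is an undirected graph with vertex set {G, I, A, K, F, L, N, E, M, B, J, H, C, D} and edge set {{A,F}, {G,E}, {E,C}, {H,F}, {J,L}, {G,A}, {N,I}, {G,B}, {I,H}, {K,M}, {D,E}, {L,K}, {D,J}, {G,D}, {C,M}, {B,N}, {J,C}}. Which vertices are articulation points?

G

Removing G increases the component count from 1 to 2, so G is a cut vertex.
By contrast removing F leaves 1 component; it is not a cut vertex. No other vertex is a cut vertex either.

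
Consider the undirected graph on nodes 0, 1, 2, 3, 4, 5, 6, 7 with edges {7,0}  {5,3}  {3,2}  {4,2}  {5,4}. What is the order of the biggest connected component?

4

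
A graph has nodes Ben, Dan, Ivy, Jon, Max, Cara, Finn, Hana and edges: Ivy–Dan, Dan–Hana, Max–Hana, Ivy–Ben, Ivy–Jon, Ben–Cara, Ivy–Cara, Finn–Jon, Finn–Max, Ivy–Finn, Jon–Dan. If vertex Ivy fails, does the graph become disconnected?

Yes

Deleting Ivy raises the number of components from 1 to 2, so Ivy is a cut vertex.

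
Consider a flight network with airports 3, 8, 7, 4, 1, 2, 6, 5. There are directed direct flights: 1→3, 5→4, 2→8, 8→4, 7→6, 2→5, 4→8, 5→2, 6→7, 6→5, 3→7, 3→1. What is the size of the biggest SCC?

2

{1, 3} are all mutually reachable — one SCC of size 2.
{2, 5} are all mutually reachable — one SCC of size 2.
{4, 8} are all mutually reachable — one SCC of size 2.
{6, 7} are all mutually reachable — one SCC of size 2.
The largest has 2 vertices.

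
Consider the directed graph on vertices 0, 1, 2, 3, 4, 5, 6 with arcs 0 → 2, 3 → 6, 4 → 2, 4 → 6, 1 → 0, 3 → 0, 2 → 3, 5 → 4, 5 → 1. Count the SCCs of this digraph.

{0, 2, 3} are all mutually reachable — one SCC of size 3.
{1} is an SCC by itself.
{6} is an SCC by itself.
{4} is an SCC by itself.
{5} is an SCC by itself.
That gives 5 strongly connected components.

5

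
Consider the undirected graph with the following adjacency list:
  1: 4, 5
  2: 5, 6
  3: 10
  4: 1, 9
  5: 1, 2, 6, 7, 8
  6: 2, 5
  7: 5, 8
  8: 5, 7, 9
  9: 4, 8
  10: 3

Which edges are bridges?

10-3

The edges on the cycle 5-6-2-5 are not bridges since each lies on that cycle.
But removing 3-10 disconnects 3 from 10 — this is a bridge.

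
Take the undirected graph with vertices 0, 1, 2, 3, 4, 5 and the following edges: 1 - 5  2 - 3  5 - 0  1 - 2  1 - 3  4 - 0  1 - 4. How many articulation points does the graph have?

1

Removing 1 increases the component count from 1 to 2, so 1 is a cut vertex.
By contrast removing 2 leaves 1 component; it is not a cut vertex. No other vertex is a cut vertex either.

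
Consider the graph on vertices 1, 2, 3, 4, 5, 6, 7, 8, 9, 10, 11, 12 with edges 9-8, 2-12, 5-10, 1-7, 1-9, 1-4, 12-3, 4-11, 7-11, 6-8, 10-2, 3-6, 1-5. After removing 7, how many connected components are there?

1

With 7 gone, the remaining components are: {1, 2, 3, 4, 5, 6, 8, 9, 10, 11, 12}.
That is 1 component.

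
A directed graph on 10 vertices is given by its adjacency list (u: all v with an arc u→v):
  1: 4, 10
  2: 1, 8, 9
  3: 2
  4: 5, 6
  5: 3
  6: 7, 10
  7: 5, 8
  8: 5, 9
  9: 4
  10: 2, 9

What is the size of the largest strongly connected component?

10

{1, 2, 3, 4, 5, 6, 7, 8, 9, 10} are all mutually reachable — one SCC of size 10.
The largest has 10 vertices.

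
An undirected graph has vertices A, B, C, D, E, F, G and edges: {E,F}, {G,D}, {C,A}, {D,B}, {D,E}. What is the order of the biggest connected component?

5

Starting from A we can reach A, C. That is one component of size 2.
Starting from B we can reach B, D, E, F, G. That is one component of size 5.
The largest has 5 vertices.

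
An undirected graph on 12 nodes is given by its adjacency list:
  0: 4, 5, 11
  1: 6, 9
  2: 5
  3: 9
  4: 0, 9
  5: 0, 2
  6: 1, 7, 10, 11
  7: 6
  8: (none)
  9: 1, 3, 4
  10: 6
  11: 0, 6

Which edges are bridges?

The edges on the cycle 6-1-9-4-0-11-6 are not bridges since each lies on that cycle.
But removing 3-9 disconnects 3 from 9; removing 6-10 disconnects 6 from 10; removing 2-5 disconnects 2 from 5; removing 6-7 disconnects 6 from 7 — these are bridges.
In total 5 edges are bridges.

0-5, 10-6, 2-5, 3-9, 6-7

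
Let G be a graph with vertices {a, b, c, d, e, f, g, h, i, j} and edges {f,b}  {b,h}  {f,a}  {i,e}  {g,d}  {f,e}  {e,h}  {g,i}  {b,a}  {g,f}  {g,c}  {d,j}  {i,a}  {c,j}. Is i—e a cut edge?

No

After removing i—e, the path i-g-f-e still connects them, so the edge is not a bridge.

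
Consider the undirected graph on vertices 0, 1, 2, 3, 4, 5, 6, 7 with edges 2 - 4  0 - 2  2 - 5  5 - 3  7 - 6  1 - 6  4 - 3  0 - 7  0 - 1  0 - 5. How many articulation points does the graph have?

1

Removing 0 increases the component count from 1 to 2, so 0 is a cut vertex.
By contrast removing 1 leaves 1 component; it is not a cut vertex. No other vertex is a cut vertex either.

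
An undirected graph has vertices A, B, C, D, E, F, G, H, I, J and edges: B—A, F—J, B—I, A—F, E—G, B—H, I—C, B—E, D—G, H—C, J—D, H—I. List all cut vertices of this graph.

B

Removing B increases the component count from 1 to 2, so B is a cut vertex.
By contrast removing I leaves 1 component; it is not a cut vertex. No other vertex is a cut vertex either.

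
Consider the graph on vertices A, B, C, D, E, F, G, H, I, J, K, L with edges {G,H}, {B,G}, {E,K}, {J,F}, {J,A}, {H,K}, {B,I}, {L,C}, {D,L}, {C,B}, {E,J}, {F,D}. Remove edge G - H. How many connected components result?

1

G and H are still connected via G-B-C-L-D-F-J-E-K-H, so the component count stays at 1.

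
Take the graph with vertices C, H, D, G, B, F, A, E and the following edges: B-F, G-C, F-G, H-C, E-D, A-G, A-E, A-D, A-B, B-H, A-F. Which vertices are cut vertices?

A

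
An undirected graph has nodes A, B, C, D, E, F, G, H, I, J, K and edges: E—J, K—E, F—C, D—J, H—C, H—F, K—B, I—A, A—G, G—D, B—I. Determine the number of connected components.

2

Starting from C we can reach C, F, H. That is one component of size 3.
Starting from A we can reach A, B, D, E, G, I, J, K. That is one component of size 8.
Total: 2 components.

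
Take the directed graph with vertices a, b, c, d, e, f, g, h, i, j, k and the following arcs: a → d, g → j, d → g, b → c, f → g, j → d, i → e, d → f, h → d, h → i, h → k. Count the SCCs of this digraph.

8

{d, f, g, j} are all mutually reachable — one SCC of size 4.
{i} is an SCC by itself.
{e} is an SCC by itself.
{h} is an SCC by itself.
{c} is an SCC by itself.
(and 3 more singleton SCCs)
That gives 8 strongly connected components.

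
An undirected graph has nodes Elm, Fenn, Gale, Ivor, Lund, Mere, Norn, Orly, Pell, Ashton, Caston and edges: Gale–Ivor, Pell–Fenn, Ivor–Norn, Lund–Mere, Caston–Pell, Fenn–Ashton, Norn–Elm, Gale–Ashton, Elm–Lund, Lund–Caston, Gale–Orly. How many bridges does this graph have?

2

The edges on the cycle Gale-Ivor-Norn-Elm-Lund-Caston-Pell-Fenn-Ashton-Gale are not bridges since each lies on that cycle.
But removing Mere–Lund disconnects Mere from Lund; removing Gale–Orly disconnects Gale from Orly — these are bridges.
That makes 2 bridges.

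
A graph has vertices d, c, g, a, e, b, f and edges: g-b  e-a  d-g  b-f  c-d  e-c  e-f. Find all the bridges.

a-e

The edges on the cycle e-c-d-g-b-f-e are not bridges since each lies on that cycle.
But removing e-a disconnects e from a — this is a bridge.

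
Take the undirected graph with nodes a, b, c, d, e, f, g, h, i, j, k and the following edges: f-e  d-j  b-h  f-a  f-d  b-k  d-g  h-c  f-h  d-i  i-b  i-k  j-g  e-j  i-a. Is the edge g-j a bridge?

After removing g-j, the path g-d-j still connects them, so the edge is not a bridge.

No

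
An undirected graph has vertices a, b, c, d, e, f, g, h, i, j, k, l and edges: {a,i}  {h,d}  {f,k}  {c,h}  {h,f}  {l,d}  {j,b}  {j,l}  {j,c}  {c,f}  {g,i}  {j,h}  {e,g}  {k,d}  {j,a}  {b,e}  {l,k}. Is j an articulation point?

Yes

Deleting j raises the number of components from 1 to 2, so j is a cut vertex.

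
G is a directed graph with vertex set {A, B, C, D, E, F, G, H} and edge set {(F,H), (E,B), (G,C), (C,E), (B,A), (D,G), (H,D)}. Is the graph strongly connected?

No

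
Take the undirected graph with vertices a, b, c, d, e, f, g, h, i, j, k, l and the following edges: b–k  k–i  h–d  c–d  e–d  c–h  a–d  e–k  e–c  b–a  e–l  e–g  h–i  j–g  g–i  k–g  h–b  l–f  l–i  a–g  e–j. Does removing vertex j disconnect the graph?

No

Deleting j leaves 1 component (was 1) (its neighbors e, g remain connected to each other), so j is not a cut vertex.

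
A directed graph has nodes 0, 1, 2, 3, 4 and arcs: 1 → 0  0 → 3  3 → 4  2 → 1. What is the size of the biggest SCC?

1

{4} is an SCC by itself.
{0} is an SCC by itself.
{2} is an SCC by itself.
{1} is an SCC by itself.
{3} is an SCC by itself.
The largest has 1 vertex.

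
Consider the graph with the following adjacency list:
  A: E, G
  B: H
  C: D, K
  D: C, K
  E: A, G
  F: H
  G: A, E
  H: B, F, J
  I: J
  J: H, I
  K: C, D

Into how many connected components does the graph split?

3

Starting from C we can reach C, D, K. That is one component of size 3.
Starting from A we can reach A, E, G. That is one component of size 3.
Starting from B we can reach B, F, H, I, J. That is one component of size 5.
Total: 3 components.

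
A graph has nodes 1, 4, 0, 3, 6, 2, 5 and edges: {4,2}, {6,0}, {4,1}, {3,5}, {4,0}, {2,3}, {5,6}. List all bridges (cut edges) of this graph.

The edges on the cycle 4-2-3-5-6-0-4 are not bridges since each lies on that cycle.
But removing 4—1 disconnects 4 from 1 — this is a bridge.

1-4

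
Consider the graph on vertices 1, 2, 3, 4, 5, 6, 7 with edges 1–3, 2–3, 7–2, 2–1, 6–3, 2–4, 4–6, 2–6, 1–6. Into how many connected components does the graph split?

2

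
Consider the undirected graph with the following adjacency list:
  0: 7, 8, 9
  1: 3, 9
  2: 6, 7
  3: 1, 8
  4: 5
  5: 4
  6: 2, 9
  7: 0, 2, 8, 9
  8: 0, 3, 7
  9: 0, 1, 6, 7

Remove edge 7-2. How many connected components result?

7 and 2 are still connected via 7-9-6-2, so the component count stays at 2.

2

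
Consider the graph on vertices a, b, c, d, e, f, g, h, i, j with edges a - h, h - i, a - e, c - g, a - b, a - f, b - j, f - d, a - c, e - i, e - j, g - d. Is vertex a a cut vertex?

Yes

Deleting a raises the number of components from 1 to 2, so a is a cut vertex.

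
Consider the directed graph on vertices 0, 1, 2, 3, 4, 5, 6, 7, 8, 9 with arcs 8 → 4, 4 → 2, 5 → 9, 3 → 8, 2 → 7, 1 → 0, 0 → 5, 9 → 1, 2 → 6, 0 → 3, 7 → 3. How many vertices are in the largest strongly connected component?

5

{2, 3, 4, 7, 8} are all mutually reachable — one SCC of size 5.
{0, 1, 5, 9} are all mutually reachable — one SCC of size 4.
{6} is an SCC by itself.
The largest has 5 vertices.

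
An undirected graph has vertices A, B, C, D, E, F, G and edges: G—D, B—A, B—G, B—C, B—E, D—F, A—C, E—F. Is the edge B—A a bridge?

After removing B—A, the path B-C-A still connects them, so the edge is not a bridge.

No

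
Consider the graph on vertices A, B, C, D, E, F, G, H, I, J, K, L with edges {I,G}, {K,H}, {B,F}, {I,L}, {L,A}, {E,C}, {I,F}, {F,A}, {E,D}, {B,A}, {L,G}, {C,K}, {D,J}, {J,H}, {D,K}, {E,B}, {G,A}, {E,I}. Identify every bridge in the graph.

none

The edges on the cycle D-J-H-K-D are not bridges since each lies on that cycle.
Every edge lies on some cycle, so there are no bridges.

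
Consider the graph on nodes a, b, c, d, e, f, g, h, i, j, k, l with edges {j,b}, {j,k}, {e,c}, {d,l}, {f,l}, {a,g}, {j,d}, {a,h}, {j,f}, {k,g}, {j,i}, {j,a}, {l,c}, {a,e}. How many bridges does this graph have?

The edges on the cycle j-a-e-c-l-f-j are not bridges since each lies on that cycle.
But removing j - b disconnects j from b; removing h - a disconnects h from a; removing i - j disconnects i from j — these are bridges.
That makes 3 bridges.

3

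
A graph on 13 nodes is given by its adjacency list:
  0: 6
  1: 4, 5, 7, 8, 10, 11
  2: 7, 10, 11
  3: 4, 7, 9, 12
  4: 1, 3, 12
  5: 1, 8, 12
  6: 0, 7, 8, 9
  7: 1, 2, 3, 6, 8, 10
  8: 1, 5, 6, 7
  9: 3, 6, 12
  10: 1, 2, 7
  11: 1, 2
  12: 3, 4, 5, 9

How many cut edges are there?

The edges on the cycle 1-11-2-10-1 are not bridges since each lies on that cycle.
But removing 0-6 disconnects 0 from 6 — this is a bridge.

1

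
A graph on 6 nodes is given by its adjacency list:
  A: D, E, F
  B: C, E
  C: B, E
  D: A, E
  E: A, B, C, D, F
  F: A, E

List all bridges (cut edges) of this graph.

The edges on the cycle E-B-C-E are not bridges since each lies on that cycle.
Every edge lies on some cycle, so there are no bridges.

none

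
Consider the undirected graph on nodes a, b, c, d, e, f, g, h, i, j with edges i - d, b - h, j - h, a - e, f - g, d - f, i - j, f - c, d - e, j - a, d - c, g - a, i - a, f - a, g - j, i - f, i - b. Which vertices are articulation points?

none

Removing d, for instance, still leaves 1 component. No single vertex removal increases the component count — the graph has no articulation points.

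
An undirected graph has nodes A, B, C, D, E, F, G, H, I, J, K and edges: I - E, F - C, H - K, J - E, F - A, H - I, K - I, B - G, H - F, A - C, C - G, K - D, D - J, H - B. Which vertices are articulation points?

H

Removing H increases the component count from 1 to 2, so H is a cut vertex.
By contrast removing J leaves 1 component; it is not a cut vertex. No other vertex is a cut vertex either.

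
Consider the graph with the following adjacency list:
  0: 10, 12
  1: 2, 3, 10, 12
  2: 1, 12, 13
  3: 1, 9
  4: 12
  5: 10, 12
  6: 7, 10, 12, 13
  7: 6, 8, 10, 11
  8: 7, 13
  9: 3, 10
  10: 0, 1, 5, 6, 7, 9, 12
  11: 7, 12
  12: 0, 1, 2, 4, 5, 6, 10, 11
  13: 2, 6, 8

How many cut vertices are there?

Removing 12 increases the component count from 1 to 2, so 12 is a cut vertex.
By contrast removing 4 leaves 1 component; it is not a cut vertex. No other vertex is a cut vertex either.

1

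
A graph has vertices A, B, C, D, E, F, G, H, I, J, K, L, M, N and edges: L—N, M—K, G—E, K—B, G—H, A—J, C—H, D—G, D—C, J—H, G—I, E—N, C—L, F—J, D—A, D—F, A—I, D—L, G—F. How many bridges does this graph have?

2

The edges on the cycle G-F-J-H-G are not bridges since each lies on that cycle.
But removing K—B disconnects K from B; removing M—K disconnects M from K — these are bridges.
That makes 2 bridges.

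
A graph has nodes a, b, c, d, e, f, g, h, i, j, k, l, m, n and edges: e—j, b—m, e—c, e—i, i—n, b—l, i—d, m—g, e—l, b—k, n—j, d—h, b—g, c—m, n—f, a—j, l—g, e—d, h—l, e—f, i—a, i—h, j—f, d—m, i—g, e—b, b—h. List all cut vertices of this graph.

b

Removing b increases the component count from 1 to 2, so b is a cut vertex.
By contrast removing i leaves 1 component; it is not a cut vertex. No other vertex is a cut vertex either.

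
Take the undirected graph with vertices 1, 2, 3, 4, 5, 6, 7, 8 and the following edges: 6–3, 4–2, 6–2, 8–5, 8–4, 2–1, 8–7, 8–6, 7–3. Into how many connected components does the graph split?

Starting from 1 we can reach 1, 2, 3, 4, 5, 6, 7, 8. That is one component of size 8.
Total: 1 component.

1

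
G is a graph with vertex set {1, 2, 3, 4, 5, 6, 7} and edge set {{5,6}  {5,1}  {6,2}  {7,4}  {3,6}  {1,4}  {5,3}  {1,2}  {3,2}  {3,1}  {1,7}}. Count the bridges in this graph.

0

The edges on the cycle 1-7-4-1 are not bridges since each lies on that cycle.
Every edge lies on some cycle, so there are no bridges.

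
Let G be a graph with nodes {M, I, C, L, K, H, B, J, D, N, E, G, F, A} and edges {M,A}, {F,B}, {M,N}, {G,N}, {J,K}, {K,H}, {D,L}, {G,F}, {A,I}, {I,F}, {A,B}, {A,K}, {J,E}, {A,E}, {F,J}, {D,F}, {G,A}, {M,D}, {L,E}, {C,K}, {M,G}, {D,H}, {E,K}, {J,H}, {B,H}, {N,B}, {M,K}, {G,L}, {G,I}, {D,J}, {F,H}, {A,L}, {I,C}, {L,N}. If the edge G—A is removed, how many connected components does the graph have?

1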